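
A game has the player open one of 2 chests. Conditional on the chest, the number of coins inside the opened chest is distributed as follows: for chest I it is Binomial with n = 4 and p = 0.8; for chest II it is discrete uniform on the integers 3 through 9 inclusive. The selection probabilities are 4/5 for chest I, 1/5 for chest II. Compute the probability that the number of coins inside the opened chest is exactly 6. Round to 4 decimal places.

Conditional on each chest, P(X = 6): I: 0; II: 0.142857.
By total probability, P(X = 6) = 0.8·0 + 0.2·0.142857 = 0.0285714.

0.0286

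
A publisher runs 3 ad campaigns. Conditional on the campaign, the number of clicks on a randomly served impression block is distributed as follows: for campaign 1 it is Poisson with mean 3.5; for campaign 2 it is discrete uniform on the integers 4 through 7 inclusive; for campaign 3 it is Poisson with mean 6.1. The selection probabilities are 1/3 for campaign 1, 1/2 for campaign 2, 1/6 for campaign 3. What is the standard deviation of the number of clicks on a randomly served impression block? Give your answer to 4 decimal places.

Per component, 1: μ=3.5, E[X²]=15.75; 2: μ=5.5, E[X²]=31.5; 3: μ=6.1, E[X²]=43.31.
E[X] = 0.333333·3.5 + 0.5·5.5 + 0.166667·6.1 = 4.93333.
E[X²] = 0.333333·15.75 + 0.5·31.5 + 0.166667·43.31 = 28.2183.
Var(X) = E[X²] − (E[X])² = 28.2183 − 24.3378 = 3.88056.
SD(X) = √3.88056 = 1.96991.

1.9699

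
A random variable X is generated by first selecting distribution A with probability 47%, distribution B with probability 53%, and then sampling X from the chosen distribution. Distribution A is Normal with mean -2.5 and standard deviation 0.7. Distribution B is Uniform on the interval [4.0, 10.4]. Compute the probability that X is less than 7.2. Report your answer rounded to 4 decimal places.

Conditional on each component, P(X < 7.2): A: 1; B: 0.5.
By total probability, P(X < 7.2) = 0.47·1 + 0.53·0.5 = 0.735.

0.7350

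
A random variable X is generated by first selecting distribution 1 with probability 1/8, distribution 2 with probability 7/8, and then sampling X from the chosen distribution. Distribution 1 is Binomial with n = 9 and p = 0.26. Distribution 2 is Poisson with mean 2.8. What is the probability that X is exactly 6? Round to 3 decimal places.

Conditional on each component, P(X = 6): 1: 0.0105151; 2: 0.0406997.
By total probability, P(X = 6) = 0.125·0.0105151 + 0.875·0.0406997 = 0.0369266.

0.037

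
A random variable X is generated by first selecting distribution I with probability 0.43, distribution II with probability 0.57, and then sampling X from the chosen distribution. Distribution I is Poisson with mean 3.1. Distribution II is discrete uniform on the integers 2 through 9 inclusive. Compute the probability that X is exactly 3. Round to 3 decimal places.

Conditional on each component, P(X = 3): I: 0.223677; II: 0.125.
By total probability, P(X = 3) = 0.43·0.223677 + 0.57·0.125 = 0.167431.

0.167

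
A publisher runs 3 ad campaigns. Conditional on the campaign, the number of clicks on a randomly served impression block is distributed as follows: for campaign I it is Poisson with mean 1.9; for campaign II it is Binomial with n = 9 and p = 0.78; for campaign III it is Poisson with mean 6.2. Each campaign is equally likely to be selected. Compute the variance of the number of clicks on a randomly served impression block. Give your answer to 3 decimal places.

Per component, I: μ=1.9, E[X²]=5.51; II: μ=7.02, E[X²]=50.8248; III: μ=6.2, E[X²]=44.64.
E[X] = 0.333333·1.9 + 0.333333·7.02 + 0.333333·6.2 = 5.04.
E[X²] = 0.333333·5.51 + 0.333333·50.8248 + 0.333333·44.64 = 33.6583.
Var(X) = E[X²] − (E[X])² = 33.6583 − 25.4016 = 8.25667.

8.257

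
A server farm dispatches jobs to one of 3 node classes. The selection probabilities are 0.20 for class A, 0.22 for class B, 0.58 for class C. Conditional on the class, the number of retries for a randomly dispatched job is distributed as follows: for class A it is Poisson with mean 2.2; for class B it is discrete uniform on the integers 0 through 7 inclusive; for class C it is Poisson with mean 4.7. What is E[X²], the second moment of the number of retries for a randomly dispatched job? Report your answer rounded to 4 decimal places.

For each component E[X²] = Var + (mean)², giving A: 7.04; B: 17.5; C: 26.79.
Overall E[X²] = 0.2·7.04 + 0.22·17.5 + 0.58·26.79 = 20.7962.

20.7962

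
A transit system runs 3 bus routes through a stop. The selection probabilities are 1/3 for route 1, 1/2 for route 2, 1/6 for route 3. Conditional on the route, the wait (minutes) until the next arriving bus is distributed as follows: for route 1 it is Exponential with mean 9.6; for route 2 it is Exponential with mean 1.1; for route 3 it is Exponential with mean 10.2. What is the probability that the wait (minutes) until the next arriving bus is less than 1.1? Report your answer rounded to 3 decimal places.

0.369

Conditional on each route, P(X < 1.1): 1: 0.108262; 2: 0.632121; 3: 0.102232.
By total probability, P(X < 1.1) = 0.333333·0.108262 + 0.5·0.632121 + 0.166667·0.102232 = 0.369186.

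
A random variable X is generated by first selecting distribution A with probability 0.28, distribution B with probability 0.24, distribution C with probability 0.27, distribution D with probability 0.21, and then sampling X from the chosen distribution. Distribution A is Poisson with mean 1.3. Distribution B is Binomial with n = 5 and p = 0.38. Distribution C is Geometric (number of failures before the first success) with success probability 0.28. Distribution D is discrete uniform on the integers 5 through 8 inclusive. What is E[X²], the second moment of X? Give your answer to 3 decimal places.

For each component E[X²] = Var + (mean)², giving A: 2.99; B: 4.788; C: 15.7959; D: 43.5.
Overall E[X²] = 0.28·2.99 + 0.24·4.788 + 0.27·15.7959 + 0.21·43.5 = 15.3862.

15.386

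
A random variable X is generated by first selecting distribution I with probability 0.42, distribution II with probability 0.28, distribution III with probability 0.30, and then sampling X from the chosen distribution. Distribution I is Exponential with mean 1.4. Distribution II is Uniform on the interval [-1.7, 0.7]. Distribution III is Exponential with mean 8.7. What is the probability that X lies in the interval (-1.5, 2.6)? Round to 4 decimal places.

Conditional on each component, P(-1.5 < X < 2.6): I: 0.843882; II: 0.916667; III: 0.25833.
By total probability, P(-1.5 < X < 2.6) = 0.42·0.843882 + 0.28·0.916667 + 0.3·0.25833 = 0.688596.

0.6886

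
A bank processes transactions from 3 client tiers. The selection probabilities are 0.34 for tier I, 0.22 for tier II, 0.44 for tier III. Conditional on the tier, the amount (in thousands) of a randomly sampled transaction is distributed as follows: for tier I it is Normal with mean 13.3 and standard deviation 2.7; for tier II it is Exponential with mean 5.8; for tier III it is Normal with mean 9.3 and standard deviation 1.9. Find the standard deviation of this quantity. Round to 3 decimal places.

4.388

Per component, I: μ=13.3, E[X²]=184.18; II: μ=5.8, E[X²]=67.28; III: μ=9.3, E[X²]=90.1.
E[X] = 0.34·13.3 + 0.22·5.8 + 0.44·9.3 = 9.89.
E[X²] = 0.34·184.18 + 0.22·67.28 + 0.44·90.1 = 117.067.
Var(X) = E[X²] − (E[X])² = 117.067 − 97.8121 = 19.2547.
SD(X) = √19.2547 = 4.38802.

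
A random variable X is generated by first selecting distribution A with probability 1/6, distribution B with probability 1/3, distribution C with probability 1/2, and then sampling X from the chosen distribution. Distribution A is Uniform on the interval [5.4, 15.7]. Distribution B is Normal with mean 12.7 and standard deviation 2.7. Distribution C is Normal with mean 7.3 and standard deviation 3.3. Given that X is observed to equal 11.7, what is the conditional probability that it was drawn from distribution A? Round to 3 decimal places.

Likelihoods f(11.7 | ·): A: 0.0970874; B: 0.137962; C: 0.0497.
Posterior ∝ prior × likelihood. Numerator for A: 0.166667·0.0970874 = 0.0161812.
Normalizing constant: 0.166667·0.0970874 + 0.333333·0.137962 + 0.5·0.0497 = 0.0870186.
P(A | observation) = 0.0161812 / 0.0870186 = 0.185951.

0.186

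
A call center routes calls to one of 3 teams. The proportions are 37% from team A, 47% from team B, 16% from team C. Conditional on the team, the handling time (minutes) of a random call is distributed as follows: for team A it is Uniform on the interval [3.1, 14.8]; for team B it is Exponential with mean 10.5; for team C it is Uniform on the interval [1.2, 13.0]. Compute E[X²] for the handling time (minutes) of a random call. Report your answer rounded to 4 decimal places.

147.4158

For each component E[X²] = Var + (mean)², giving A: 91.51; B: 220.5; C: 62.0133.
Overall E[X²] = 0.37·91.51 + 0.47·220.5 + 0.16·62.0133 = 147.416.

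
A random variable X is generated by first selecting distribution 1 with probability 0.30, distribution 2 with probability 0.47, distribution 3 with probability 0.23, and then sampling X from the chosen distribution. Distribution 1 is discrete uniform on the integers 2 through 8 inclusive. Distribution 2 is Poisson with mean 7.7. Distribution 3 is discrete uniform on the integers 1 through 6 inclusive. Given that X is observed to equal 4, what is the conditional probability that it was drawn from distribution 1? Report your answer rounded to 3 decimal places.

0.381

Likelihoods P(X=4 | ·): 1: 0.142857; 2: 0.0663261; 3: 0.166667.
Posterior ∝ prior × likelihood. Numerator for 1: 0.3·0.142857 = 0.0428571.
Normalizing constant: 0.3·0.142857 + 0.47·0.0663261 + 0.23·0.166667 = 0.112364.
P(1 | observation) = 0.0428571 / 0.112364 = 0.381414.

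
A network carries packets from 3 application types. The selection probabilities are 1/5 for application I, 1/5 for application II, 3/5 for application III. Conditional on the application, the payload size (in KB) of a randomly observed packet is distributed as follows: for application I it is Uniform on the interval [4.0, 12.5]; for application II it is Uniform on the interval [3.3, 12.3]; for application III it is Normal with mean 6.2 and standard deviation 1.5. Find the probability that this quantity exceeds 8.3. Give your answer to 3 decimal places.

0.236

Conditional on each application, P(X > 8.3): I: 0.494118; II: 0.444444; III: 0.0807567.
By total probability, P(X > 8.3) = 0.2·0.494118 + 0.2·0.444444 + 0.6·0.0807567 = 0.236166.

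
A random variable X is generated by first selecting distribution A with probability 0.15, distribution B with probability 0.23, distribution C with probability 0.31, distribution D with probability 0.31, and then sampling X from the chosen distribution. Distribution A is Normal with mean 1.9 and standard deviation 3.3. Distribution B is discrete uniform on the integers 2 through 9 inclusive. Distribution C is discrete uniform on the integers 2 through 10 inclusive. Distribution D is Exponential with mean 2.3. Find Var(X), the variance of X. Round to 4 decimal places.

9.8473

Per component, A: μ=1.9, E[X²]=14.5; B: μ=5.5, E[X²]=35.5; C: μ=6, E[X²]=42.6667; D: μ=2.3, E[X²]=10.58.
E[X] = 0.15·1.9 + 0.23·5.5 + 0.31·6 + 0.31·2.3 = 4.123.
E[X²] = 0.15·14.5 + 0.23·35.5 + 0.31·42.6667 + 0.31·10.58 = 26.8465.
Var(X) = E[X²] − (E[X])² = 26.8465 − 16.9991 = 9.84734.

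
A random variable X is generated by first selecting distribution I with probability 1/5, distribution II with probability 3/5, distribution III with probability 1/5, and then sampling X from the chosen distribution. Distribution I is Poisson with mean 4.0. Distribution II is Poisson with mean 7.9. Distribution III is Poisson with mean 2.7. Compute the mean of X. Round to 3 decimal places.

6.080

Component means — I: 4; II: 7.9; III: 2.7.
E[X] = 0.2·4 + 0.6·7.9 + 0.2·2.7 = 6.08.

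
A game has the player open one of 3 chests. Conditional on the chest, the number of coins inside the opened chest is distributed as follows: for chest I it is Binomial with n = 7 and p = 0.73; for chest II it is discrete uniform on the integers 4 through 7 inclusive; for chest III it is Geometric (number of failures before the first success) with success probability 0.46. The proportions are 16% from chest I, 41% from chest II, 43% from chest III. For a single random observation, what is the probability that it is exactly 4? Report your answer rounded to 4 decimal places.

Conditional on each chest, P(X = 4): I: 0.195637; II: 0.25; III: 0.0391141.
By total probability, P(X = 4) = 0.16·0.195637 + 0.41·0.25 + 0.43·0.0391141 = 0.150621.

0.1506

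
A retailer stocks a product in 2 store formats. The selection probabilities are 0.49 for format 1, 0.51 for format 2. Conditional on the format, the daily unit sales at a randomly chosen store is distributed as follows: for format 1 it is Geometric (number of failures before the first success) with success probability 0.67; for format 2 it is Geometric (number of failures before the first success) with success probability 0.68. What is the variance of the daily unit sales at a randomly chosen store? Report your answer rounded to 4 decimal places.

Per component, 1: μ=0.492537, E[X²]=0.977723; 2: μ=0.470588, E[X²]=0.913495.
E[X] = 0.49·0.492537 + 0.51·0.470588 = 0.481343.
E[X²] = 0.49·0.977723 + 0.51·0.913495 = 0.944967.
Var(X) = E[X²] − (E[X])² = 0.944967 − 0.231691 = 0.713275.

0.7133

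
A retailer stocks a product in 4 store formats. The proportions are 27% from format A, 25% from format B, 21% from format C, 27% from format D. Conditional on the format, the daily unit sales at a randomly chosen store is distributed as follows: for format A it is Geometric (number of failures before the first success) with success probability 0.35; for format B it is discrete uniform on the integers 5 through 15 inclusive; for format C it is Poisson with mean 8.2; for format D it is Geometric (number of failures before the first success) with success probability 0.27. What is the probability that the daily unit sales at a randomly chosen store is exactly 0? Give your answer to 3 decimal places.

Conditional on each format, P(X = 0): A: 0.35; B: 0; C: 0.000274654; D: 0.27.
By total probability, P(X = 0) = 0.27·0.35 + 0.25·0 + 0.21·0.000274654 + 0.27·0.27 = 0.167458.

0.167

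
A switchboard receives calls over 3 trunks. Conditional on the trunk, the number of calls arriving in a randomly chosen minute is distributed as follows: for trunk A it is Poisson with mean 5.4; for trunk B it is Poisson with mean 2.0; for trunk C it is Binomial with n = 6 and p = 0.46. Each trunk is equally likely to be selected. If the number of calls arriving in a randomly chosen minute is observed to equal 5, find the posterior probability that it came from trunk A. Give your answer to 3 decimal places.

0.627

Likelihoods P(X=5 | ·): A: 0.172821; B: 0.0360894; C: 0.066732.
Posterior ∝ prior × likelihood. Numerator for A: 0.333333·0.172821 = 0.0576071.
Normalizing constant: 0.333333·0.172821 + 0.333333·0.0360894 + 0.333333·0.066732 = 0.0918809.
P(A | observation) = 0.0576071 / 0.0918809 = 0.626976.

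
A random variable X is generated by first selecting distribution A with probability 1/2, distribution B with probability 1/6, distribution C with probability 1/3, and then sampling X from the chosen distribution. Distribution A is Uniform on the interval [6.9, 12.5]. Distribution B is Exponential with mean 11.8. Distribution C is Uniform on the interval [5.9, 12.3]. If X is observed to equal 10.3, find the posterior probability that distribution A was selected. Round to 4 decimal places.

0.6063

Likelihoods f(10.3 | ·): A: 0.178571; B: 0.0354022; C: 0.15625.
Posterior ∝ prior × likelihood. Numerator for A: 0.5·0.178571 = 0.0892857.
Normalizing constant: 0.5·0.178571 + 0.166667·0.0354022 + 0.333333·0.15625 = 0.147269.
P(A | observation) = 0.0892857 / 0.147269 = 0.606275.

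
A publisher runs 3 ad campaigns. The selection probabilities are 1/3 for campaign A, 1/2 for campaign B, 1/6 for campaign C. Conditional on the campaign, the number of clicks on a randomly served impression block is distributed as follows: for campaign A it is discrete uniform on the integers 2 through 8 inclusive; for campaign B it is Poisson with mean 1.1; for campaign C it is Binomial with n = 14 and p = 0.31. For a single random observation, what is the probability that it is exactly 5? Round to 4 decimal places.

Conditional on each campaign, P(X = 5): A: 0.142857; B: 0.00446744; C: 0.203196.
By total probability, P(X = 5) = 0.333333·0.142857 + 0.5·0.00446744 + 0.166667·0.203196 = 0.0837187.

0.0837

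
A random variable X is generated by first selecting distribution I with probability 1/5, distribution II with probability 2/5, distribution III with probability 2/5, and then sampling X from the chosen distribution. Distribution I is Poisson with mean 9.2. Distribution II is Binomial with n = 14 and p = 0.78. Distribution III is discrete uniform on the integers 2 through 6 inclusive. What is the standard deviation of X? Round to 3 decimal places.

3.696

Per component, I: μ=9.2, E[X²]=93.84; II: μ=10.92, E[X²]=121.649; III: μ=4, E[X²]=18.
E[X] = 0.2·9.2 + 0.4·10.92 + 0.4·4 = 7.808.
E[X²] = 0.2·93.84 + 0.4·121.649 + 0.4·18 = 74.6275.
Var(X) = E[X²] − (E[X])² = 74.6275 − 60.9649 = 13.6627.
SD(X) = √13.6627 = 3.6963.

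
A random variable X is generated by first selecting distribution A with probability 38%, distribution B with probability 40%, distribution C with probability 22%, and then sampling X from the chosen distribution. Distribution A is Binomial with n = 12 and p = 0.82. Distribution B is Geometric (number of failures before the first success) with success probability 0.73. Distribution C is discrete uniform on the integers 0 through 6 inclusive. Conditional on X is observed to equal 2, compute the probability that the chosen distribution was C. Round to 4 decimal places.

Likelihoods P(X=2 | ·): A: 1.58452e-06; B: 0.053217; C: 0.142857.
Posterior ∝ prior × likelihood. Numerator for C: 0.22·0.142857 = 0.0314286.
Normalizing constant: 0.38·1.58452e-06 + 0.4·0.053217 + 0.22·0.142857 = 0.052716.
P(C | observation) = 0.0314286 / 0.052716 = 0.596187.

0.5962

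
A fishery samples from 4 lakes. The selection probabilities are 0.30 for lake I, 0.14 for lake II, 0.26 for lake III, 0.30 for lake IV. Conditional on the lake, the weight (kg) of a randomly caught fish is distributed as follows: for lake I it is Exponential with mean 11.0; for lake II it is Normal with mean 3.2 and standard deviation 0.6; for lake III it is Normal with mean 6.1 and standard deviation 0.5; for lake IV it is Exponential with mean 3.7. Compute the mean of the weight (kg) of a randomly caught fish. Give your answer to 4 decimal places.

6.4440

Component means — I: 11; II: 3.2; III: 6.1; IV: 3.7.
E[X] = 0.3·11 + 0.14·3.2 + 0.26·6.1 + 0.3·3.7 = 6.444.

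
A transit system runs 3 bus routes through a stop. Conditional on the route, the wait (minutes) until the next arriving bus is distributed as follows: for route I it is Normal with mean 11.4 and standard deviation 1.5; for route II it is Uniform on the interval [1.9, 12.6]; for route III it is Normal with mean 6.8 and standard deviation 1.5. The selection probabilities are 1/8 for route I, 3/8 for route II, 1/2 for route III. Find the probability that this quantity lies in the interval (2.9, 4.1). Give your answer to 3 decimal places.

0.058

Conditional on each route, P(2.9 < X < 4.1): I: 5.60201e-07; II: 0.11215; III: 0.0312691.
By total probability, P(2.9 < X < 4.1) = 0.125·5.60201e-07 + 0.375·0.11215 + 0.5·0.0312691 = 0.0576907.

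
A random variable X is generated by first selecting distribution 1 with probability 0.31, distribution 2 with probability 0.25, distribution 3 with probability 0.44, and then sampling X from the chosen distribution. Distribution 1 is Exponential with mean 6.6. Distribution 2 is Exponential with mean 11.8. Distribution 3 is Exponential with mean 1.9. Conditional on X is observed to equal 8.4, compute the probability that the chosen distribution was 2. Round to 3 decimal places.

Likelihoods f(8.4 | ·): 1: 0.0424344; 2: 0.0415872; 3: 0.00632714.
Posterior ∝ prior × likelihood. Numerator for 2: 0.25·0.0415872 = 0.0103968.
Normalizing constant: 0.31·0.0424344 + 0.25·0.0415872 + 0.44·0.00632714 = 0.0263354.
P(2 | observation) = 0.0103968 / 0.0263354 = 0.394784.

0.395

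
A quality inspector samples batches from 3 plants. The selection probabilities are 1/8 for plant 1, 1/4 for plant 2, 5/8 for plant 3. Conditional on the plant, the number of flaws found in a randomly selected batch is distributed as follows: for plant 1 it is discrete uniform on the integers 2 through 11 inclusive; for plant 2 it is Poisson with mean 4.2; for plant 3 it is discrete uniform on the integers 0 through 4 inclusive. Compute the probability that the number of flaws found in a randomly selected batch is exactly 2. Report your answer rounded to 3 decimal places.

0.171

Conditional on each plant, P(X = 2): 1: 0.1; 2: 0.132261; 3: 0.2.
By total probability, P(X = 2) = 0.125·0.1 + 0.25·0.132261 + 0.625·0.2 = 0.170565.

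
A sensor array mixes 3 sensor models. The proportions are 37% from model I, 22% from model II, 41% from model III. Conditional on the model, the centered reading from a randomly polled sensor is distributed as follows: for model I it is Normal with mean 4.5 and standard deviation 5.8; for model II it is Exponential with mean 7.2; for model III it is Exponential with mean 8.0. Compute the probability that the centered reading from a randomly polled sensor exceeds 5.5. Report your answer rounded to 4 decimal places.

0.4683

Conditional on each model, P(X > 5.5): I: 0.431556; II: 0.465851; III: 0.502832.
By total probability, P(X > 5.5) = 0.37·0.431556 + 0.22·0.465851 + 0.41·0.502832 = 0.468324.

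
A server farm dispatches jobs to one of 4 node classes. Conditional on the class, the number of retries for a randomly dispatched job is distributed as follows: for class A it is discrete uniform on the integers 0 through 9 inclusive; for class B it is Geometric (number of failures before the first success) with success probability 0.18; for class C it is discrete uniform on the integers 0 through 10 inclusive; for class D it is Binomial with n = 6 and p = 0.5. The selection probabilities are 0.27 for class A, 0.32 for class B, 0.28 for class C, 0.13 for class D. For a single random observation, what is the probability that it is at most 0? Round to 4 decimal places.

0.1121

Conditional on each class, P(X ≤ 0): A: 0.1; B: 0.18; C: 0.0909091; D: 0.015625.
By total probability, P(X ≤ 0) = 0.27·0.1 + 0.32·0.18 + 0.28·0.0909091 + 0.13·0.015625 = 0.112086.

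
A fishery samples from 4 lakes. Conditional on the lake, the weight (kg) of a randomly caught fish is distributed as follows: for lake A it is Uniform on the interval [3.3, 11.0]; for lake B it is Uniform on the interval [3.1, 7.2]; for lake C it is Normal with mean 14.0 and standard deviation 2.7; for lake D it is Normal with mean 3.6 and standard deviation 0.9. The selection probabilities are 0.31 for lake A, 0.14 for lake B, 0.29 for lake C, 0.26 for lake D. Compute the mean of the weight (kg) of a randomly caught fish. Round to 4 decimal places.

7.9335

Component means — A: 7.15; B: 5.15; C: 14; D: 3.6.
E[X] = 0.31·7.15 + 0.14·5.15 + 0.29·14 + 0.26·3.6 = 7.9335.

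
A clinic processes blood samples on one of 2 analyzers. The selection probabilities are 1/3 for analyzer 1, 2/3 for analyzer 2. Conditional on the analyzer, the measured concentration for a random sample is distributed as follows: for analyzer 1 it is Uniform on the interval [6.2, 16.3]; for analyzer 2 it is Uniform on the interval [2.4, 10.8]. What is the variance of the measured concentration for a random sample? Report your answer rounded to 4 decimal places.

Per component, 1: μ=11.25, E[X²]=135.063; 2: μ=6.6, E[X²]=49.44.
E[X] = 0.333333·11.25 + 0.666667·6.6 = 8.15.
E[X²] = 0.333333·135.063 + 0.666667·49.44 = 77.9811.
Var(X) = E[X²] − (E[X])² = 77.9811 − 66.4225 = 11.5586.

11.5586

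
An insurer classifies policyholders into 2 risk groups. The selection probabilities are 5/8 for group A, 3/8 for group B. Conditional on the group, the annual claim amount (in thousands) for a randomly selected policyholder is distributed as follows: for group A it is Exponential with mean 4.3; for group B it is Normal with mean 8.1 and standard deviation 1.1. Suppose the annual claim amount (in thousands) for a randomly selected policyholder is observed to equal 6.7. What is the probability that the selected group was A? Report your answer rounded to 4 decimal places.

0.3359

Likelihoods f(6.7 | ·): A: 0.0489599; B: 0.161352.
Posterior ∝ prior × likelihood. Numerator for A: 0.625·0.0489599 = 0.0305999.
Normalizing constant: 0.625·0.0489599 + 0.375·0.161352 = 0.091107.
P(A | observation) = 0.0305999 / 0.091107 = 0.335868.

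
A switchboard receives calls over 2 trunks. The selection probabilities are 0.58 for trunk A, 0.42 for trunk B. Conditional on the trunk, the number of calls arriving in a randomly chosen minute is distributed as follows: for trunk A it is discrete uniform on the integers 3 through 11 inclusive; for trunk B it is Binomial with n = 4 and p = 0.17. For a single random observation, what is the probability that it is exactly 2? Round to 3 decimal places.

0.050

Conditional on each trunk, P(X = 2): A: 0; B: 0.119455.
By total probability, P(X = 2) = 0.58·0 + 0.42·0.119455 = 0.0501712.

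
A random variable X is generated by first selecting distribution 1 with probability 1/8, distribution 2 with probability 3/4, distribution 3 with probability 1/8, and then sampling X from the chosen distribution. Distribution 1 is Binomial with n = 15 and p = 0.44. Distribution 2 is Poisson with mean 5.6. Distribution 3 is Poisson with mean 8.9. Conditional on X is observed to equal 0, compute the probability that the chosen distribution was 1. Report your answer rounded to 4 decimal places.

Likelihoods P(X=0 | ·): 1: 0.00016704; 2: 0.00369786; 3: 0.000136389.
Posterior ∝ prior × likelihood. Numerator for 1: 0.125·0.00016704 = 2.088e-05.
Normalizing constant: 0.125·0.00016704 + 0.75·0.00369786 + 0.125·0.000136389 = 0.00281133.
P(1 | observation) = 2.088e-05 / 0.00281133 = 0.0074271.

0.0074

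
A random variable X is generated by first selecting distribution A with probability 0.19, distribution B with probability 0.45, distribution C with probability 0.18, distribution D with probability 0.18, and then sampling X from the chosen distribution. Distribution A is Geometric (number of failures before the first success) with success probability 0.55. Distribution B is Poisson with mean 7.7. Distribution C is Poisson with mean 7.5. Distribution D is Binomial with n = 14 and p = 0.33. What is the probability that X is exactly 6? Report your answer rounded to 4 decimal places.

0.1128

Conditional on each component, P(X = 6): A: 0.00456707; B: 0.131082; C: 0.136718; D: 0.157484.
By total probability, P(X = 6) = 0.19·0.00456707 + 0.45·0.131082 + 0.18·0.136718 + 0.18·0.157484 = 0.112811.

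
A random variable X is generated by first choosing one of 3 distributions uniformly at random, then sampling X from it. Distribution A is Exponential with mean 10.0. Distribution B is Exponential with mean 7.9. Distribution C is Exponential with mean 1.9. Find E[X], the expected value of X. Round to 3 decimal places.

6.600

Component means — A: 10; B: 7.9; C: 1.9.
E[X] = 0.333333·10 + 0.333333·7.9 + 0.333333·1.9 = 6.6.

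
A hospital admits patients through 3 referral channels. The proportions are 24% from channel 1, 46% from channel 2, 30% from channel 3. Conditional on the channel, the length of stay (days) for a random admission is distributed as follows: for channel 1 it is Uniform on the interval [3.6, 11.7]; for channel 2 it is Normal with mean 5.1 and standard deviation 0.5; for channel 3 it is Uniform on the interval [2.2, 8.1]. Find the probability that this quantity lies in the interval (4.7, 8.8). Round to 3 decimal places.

Conditional on each channel, P(4.7 < X < 8.8): 1: 0.506173; 2: 0.788145; 3: 0.576271.
By total probability, P(4.7 < X < 8.8) = 0.24·0.506173 + 0.46·0.788145 + 0.3·0.576271 = 0.656909.

0.657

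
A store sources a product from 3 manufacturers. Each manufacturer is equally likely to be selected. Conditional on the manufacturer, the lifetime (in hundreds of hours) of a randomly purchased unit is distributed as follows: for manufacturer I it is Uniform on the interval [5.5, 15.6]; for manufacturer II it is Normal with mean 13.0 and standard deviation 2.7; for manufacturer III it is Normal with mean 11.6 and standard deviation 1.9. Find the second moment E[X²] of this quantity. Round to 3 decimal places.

144.754

For each component E[X²] = Var + (mean)², giving I: 119.803; II: 176.29; III: 138.17.
Overall E[X²] = 0.333333·119.803 + 0.333333·176.29 + 0.333333·138.17 = 144.754.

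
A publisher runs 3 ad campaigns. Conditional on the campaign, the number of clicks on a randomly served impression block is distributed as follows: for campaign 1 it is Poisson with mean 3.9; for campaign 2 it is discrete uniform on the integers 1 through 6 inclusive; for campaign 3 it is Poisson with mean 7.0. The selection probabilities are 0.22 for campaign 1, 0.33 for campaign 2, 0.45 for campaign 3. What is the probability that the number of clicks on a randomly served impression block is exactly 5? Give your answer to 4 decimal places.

Conditional on each campaign, P(X = 5): 1: 0.152193; 2: 0.166667; 3: 0.127717.
By total probability, P(X = 5) = 0.22·0.152193 + 0.33·0.166667 + 0.45·0.127717 = 0.145955.

0.1460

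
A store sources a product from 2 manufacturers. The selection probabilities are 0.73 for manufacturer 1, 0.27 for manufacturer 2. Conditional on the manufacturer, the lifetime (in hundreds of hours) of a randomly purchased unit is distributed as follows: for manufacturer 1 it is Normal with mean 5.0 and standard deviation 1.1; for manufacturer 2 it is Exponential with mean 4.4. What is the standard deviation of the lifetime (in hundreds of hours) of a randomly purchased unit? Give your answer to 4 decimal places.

2.4863

Per component, 1: μ=5, E[X²]=26.21; 2: μ=4.4, E[X²]=38.72.
E[X] = 0.73·5 + 0.27·4.4 = 4.838.
E[X²] = 0.73·26.21 + 0.27·38.72 = 29.5877.
Var(X) = E[X²] − (E[X])² = 29.5877 − 23.4062 = 6.18146.
SD(X) = √6.18146 = 2.48625.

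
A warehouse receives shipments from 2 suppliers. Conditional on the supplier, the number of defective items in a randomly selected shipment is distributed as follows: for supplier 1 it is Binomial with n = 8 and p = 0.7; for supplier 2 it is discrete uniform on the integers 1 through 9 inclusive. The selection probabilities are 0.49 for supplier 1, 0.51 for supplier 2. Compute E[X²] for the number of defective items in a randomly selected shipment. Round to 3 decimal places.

For each component E[X²] = Var + (mean)², giving 1: 33.04; 2: 31.6667.
Overall E[X²] = 0.49·33.04 + 0.51·31.6667 = 32.3396.

32.340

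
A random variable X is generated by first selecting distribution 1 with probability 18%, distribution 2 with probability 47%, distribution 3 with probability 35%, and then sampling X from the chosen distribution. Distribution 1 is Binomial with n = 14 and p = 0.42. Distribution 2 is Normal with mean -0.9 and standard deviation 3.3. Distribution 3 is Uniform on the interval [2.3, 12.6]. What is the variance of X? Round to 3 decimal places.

Per component, 1: μ=5.88, E[X²]=37.9848; 2: μ=-0.9, E[X²]=11.7; 3: μ=7.45, E[X²]=64.3433.
E[X] = 0.18·5.88 + 0.47·-0.9 + 0.35·7.45 = 3.2429.
E[X²] = 0.18·37.9848 + 0.47·11.7 + 0.35·64.3433 = 34.8564.
Var(X) = E[X²] − (E[X])² = 34.8564 − 10.5164 = 24.34.

24.340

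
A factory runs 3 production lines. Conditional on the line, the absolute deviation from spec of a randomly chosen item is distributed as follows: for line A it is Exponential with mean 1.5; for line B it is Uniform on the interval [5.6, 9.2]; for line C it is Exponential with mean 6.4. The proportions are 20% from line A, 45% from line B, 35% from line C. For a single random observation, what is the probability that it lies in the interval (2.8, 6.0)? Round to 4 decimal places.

Conditional on each line, P(2.8 < X < 6.0): A: 0.136323; B: 0.111111; C: 0.254043.
By total probability, P(2.8 < X < 6.0) = 0.2·0.136323 + 0.45·0.111111 + 0.35·0.254043 = 0.16618.

0.1662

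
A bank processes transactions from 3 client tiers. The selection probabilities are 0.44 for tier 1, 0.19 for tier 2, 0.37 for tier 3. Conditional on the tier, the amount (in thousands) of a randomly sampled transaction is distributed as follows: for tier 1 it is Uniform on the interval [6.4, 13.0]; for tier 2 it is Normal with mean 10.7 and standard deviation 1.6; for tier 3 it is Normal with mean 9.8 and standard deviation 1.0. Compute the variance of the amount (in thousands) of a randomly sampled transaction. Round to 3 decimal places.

2.596

Per component, 1: μ=9.7, E[X²]=97.72; 2: μ=10.7, E[X²]=117.05; 3: μ=9.8, E[X²]=97.04.
E[X] = 0.44·9.7 + 0.19·10.7 + 0.37·9.8 = 9.927.
E[X²] = 0.44·97.72 + 0.19·117.05 + 0.37·97.04 = 101.141.
Var(X) = E[X²] − (E[X])² = 101.141 − 98.5453 = 2.59577.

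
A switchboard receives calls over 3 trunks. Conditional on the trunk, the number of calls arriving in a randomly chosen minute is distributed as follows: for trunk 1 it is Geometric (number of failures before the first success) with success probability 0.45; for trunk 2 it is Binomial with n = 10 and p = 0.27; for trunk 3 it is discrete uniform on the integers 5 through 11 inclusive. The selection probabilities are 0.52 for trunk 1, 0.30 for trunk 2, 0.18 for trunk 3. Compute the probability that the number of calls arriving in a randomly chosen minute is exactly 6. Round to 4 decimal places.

Conditional on each trunk, P(X = 6): 1: 0.0124563; 2: 0.0231043; 3: 0.142857.
By total probability, P(X = 6) = 0.52·0.0124563 + 0.3·0.0231043 + 0.18·0.142857 = 0.0391229.

0.0391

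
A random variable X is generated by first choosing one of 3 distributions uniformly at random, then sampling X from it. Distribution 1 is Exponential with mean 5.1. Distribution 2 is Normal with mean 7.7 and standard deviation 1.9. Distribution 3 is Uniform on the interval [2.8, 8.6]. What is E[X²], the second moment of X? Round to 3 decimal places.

For each component E[X²] = Var + (mean)², giving 1: 52.02; 2: 62.9; 3: 35.2933.
Overall E[X²] = 0.333333·52.02 + 0.333333·62.9 + 0.333333·35.2933 = 50.0711.

50.071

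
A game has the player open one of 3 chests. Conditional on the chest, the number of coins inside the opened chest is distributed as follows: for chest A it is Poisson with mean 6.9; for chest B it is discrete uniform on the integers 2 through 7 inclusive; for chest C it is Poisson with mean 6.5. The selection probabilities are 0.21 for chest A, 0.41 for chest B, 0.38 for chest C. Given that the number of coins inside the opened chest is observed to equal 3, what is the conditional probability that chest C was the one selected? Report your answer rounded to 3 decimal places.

0.247

Likelihoods P(X=3 | ·): A: 0.0551778; B: 0.166667; C: 0.0688137.
Posterior ∝ prior × likelihood. Numerator for C: 0.38·0.0688137 = 0.0261492.
Normalizing constant: 0.21·0.0551778 + 0.41·0.166667 + 0.38·0.0688137 = 0.10607.
P(C | observation) = 0.0261492 / 0.10607 = 0.246528.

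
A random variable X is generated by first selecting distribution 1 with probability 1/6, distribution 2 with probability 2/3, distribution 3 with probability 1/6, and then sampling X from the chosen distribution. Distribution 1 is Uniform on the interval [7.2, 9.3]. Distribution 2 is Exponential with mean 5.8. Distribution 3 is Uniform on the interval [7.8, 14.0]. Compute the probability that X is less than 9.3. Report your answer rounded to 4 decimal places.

Conditional on each component, P(X < 9.3): 1: 1; 2: 0.798798; 3: 0.241935.
By total probability, P(X < 9.3) = 0.166667·1 + 0.666667·0.798798 + 0.166667·0.241935 = 0.739522.

0.7395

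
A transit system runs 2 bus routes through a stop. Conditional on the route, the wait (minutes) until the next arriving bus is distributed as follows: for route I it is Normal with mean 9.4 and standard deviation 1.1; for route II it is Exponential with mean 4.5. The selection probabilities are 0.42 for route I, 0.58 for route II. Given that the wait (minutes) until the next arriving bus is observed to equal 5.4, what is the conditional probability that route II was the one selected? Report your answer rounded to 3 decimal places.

Likelihoods f(5.4 | ·): I: 0.000487696; II: 0.066932.
Posterior ∝ prior × likelihood. Numerator for II: 0.58·0.066932 = 0.0388206.
Normalizing constant: 0.42·0.000487696 + 0.58·0.066932 = 0.0390254.
P(II | observation) = 0.0388206 / 0.0390254 = 0.994751.

0.995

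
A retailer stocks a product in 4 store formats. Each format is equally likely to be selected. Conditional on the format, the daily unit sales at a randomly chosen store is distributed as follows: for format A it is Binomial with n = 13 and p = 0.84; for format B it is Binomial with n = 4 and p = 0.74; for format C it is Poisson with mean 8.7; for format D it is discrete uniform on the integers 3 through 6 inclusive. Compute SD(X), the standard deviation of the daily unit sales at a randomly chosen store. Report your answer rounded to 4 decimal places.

3.6429

Per component, A: μ=10.92, E[X²]=120.994; B: μ=2.96, E[X²]=9.5312; C: μ=8.7, E[X²]=84.39; D: μ=4.5, E[X²]=21.5.
E[X] = 0.25·10.92 + 0.25·2.96 + 0.25·8.7 + 0.25·4.5 = 6.77.
E[X²] = 0.25·120.994 + 0.25·9.5312 + 0.25·84.39 + 0.25·21.5 = 59.1037.
Var(X) = E[X²] − (E[X])² = 59.1037 − 45.8329 = 13.2708.
SD(X) = √13.2708 = 3.64291.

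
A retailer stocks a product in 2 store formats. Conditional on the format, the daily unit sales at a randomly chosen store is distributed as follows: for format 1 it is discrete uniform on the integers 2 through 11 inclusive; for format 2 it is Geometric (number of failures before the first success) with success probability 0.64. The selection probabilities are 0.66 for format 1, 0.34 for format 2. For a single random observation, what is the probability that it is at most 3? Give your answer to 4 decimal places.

0.4663

Conditional on each format, P(X ≤ 3): 1: 0.2; 2: 0.983204.
By total probability, P(X ≤ 3) = 0.66·0.2 + 0.34·0.983204 = 0.466289.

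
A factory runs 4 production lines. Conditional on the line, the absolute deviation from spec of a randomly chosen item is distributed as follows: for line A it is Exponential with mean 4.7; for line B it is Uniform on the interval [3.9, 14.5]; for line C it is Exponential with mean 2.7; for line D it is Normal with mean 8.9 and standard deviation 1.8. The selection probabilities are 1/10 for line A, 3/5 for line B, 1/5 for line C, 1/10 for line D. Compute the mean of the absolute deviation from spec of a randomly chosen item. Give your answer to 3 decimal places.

7.420

Component means — A: 4.7; B: 9.2; C: 2.7; D: 8.9.
E[X] = 0.1·4.7 + 0.6·9.2 + 0.2·2.7 + 0.1·8.9 = 7.42.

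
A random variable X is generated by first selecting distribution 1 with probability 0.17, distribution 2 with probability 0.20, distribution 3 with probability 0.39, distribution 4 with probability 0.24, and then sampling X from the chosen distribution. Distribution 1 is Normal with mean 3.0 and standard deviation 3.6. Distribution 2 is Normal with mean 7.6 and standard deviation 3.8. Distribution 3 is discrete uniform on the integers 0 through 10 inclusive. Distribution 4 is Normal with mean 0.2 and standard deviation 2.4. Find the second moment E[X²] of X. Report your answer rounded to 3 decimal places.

33.215

For each component E[X²] = Var + (mean)², giving 1: 21.96; 2: 72.2; 3: 35; 4: 5.8.
Overall E[X²] = 0.17·21.96 + 0.2·72.2 + 0.39·35 + 0.24·5.8 = 33.2152.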